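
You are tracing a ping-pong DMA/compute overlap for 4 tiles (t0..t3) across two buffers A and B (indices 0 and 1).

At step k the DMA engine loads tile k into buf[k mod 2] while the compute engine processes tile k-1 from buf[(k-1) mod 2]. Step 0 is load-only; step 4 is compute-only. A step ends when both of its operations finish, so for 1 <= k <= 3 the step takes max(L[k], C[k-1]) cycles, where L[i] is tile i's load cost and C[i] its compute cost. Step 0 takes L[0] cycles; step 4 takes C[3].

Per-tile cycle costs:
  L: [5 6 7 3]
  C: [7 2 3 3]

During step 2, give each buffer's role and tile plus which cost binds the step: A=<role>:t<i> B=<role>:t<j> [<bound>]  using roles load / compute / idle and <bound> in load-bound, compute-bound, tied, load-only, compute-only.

step 2: A=load:t2 B=compute:t1 [load-bound]

[0] DMA t0→A (5c) ∥ CU idle ⇒ 5c, clock 5
[1] DMA t1→B (6c) ∥ CU A:t0 (7c) ⇒ 7c, clock 12
[2] DMA t2→A (7c) ∥ CU B:t1 (2c) ⇒ 7c, clock 19
[3] DMA t3→B (3c) ∥ CU A:t2 (3c) ⇒ 3c, clock 22
[4] DMA idle ∥ CU B:t3 (3c) ⇒ 3c, clock 25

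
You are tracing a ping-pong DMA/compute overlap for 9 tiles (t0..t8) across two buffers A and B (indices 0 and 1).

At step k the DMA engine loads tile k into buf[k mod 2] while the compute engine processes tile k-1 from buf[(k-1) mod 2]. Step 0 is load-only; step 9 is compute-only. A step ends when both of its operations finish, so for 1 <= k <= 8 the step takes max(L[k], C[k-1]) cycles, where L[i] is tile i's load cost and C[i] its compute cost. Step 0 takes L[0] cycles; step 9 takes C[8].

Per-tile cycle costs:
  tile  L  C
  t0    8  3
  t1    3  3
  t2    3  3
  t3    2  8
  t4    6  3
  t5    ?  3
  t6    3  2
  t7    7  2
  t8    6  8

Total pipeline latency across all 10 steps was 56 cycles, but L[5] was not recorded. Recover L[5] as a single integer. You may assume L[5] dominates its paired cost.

L[5] = 7

step 0: dur = L[0]=8 = 8
step 1: dur = max(L[1]=3, C[0]=3) = 3
step 2: dur = max(L[2]=3, C[1]=3) = 3
step 3: dur = max(L[3]=2, C[2]=3) = 3
step 4: dur = max(L[4]=6, C[3]=8) = 8
step 5: dur = max(L[5]=?, C[4]=3) = L[5]  (unknown; binding)
step 6: dur = max(L[6]=3, C[5]=3) = 3
step 7: dur = max(L[7]=7, C[6]=2) = 7
step 8: dur = max(L[8]=6, C[7]=2) = 6
step 9: dur = C[8]=8 = 8
sum of known step durations = 49
dur[5] = total - known = 56 - 49 = 7
L[5] is the binding max in step 5, so L[5] = dur[5] = 7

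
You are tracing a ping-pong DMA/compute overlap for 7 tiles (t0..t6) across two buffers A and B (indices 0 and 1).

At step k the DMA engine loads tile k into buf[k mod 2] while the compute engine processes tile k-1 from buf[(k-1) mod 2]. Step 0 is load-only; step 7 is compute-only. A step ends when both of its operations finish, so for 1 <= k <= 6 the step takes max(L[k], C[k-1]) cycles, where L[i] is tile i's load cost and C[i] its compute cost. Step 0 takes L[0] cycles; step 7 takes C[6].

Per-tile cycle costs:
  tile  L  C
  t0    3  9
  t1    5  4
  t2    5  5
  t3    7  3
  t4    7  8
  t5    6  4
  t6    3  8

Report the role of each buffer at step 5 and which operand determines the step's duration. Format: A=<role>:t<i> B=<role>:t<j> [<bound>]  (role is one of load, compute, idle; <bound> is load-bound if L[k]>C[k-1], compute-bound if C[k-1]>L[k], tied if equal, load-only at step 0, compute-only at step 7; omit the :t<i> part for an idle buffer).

step 5: A=compute:t4 B=load:t5 [compute-bound]

  0. 3=3c; end=3; A:t0 B:-
  1. max(5,9)=9c; end=12; A:t0 B:t1
  2. max(5,4)=5c; end=17; A:t2 B:t1
  3. max(7,5)=7c; end=24; A:t2 B:t3
  4. max(7,3)=7c; end=31; A:t4 B:t3
  5. max(6,8)=8c; end=39; A:t4 B:t5
  6. max(3,4)=4c; end=43; A:t6 B:t5
  7. 8=8c; end=51; A:t6 B:t5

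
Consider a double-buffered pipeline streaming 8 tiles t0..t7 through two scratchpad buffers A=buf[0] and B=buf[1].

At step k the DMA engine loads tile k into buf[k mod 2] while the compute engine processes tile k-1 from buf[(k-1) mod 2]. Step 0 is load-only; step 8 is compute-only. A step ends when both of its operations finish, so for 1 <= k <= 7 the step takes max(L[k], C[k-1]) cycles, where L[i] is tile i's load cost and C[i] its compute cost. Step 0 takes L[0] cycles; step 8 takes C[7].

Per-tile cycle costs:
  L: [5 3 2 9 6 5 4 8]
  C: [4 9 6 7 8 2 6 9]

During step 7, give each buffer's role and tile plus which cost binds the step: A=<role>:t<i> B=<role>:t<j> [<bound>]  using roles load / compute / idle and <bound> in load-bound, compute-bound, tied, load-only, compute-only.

step 7: A=compute:t6 B=load:t7 [load-bound]

step 0: L[0]=5 → dur=5, Σ=5 | A=load:t0 B=idle [load-only]
step 1: L[1]=3 C[0]=4 → dur=4, Σ=9 | A=compute:t0 B=load:t1 [compute-bound]
step 2: L[2]=2 C[1]=9 → dur=9, Σ=18 | A=load:t2 B=compute:t1 [compute-bound]
step 3: L[3]=9 C[2]=6 → dur=9, Σ=27 | A=compute:t2 B=load:t3 [load-bound]
step 4: L[4]=6 C[3]=7 → dur=7, Σ=34 | A=load:t4 B=compute:t3 [compute-bound]
step 5: L[5]=5 C[4]=8 → dur=8, Σ=42 | A=compute:t4 B=load:t5 [compute-bound]
step 6: L[6]=4 C[5]=2 → dur=4, Σ=46 | A=load:t6 B=compute:t5 [load-bound]
step 7: L[7]=8 C[6]=6 → dur=8, Σ=54 | A=compute:t6 B=load:t7 [load-bound]
step 8: C[7]=9 → dur=9, Σ=63 | A=idle B=compute:t7 [compute-only]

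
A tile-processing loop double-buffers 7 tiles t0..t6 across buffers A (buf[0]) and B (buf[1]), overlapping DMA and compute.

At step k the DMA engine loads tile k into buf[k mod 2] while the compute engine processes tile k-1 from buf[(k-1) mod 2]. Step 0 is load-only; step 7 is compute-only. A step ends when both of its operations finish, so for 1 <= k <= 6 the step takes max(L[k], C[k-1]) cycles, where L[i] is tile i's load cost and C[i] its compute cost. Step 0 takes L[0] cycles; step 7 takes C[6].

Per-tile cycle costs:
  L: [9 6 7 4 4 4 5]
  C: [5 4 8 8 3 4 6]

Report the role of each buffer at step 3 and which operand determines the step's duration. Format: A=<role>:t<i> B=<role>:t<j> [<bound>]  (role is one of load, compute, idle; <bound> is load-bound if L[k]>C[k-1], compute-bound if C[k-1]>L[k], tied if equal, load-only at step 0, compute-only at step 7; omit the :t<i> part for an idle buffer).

step 3: A=compute:t2 B=load:t3 [compute-bound]

k=0 load=t0/9c comp=- wait=9 total=9
k=1 load=t1/6c comp=t0/5c wait=6 total=15
k=2 load=t2/7c comp=t1/4c wait=7 total=22
k=3 load=t3/4c comp=t2/8c wait=8 total=30
k=4 load=t4/4c comp=t3/8c wait=8 total=38
k=5 load=t5/4c comp=t4/3c wait=4 total=42
k=6 load=t6/5c comp=t5/4c wait=5 total=47
k=7 load=- comp=t6/6c wait=6 total=53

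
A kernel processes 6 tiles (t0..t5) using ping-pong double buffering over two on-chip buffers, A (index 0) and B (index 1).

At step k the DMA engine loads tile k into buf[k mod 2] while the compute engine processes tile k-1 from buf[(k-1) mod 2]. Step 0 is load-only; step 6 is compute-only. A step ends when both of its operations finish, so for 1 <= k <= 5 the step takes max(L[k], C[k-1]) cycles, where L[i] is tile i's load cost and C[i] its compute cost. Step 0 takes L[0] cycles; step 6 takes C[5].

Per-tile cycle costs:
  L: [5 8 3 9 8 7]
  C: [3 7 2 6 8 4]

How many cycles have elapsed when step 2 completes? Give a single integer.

end_cycle[2] = 20

step 0: L[0]=5 → dur=5, Σ=5 | A=load:t0 B=idle [load-only]
step 1: L[1]=8 C[0]=3 → dur=8, Σ=13 | A=compute:t0 B=load:t1 [load-bound]
step 2: L[2]=3 C[1]=7 → dur=7, Σ=20 | A=load:t2 B=compute:t1 [compute-bound]
step 3: L[3]=9 C[2]=2 → dur=9, Σ=29 | A=compute:t2 B=load:t3 [load-bound]
step 4: L[4]=8 C[3]=6 → dur=8, Σ=37 | A=load:t4 B=compute:t3 [load-bound]
step 5: L[5]=7 C[4]=8 → dur=8, Σ=45 | A=compute:t4 B=load:t5 [compute-bound]
step 6: C[5]=4 → dur=4, Σ=49 | A=idle B=compute:t5 [compute-only]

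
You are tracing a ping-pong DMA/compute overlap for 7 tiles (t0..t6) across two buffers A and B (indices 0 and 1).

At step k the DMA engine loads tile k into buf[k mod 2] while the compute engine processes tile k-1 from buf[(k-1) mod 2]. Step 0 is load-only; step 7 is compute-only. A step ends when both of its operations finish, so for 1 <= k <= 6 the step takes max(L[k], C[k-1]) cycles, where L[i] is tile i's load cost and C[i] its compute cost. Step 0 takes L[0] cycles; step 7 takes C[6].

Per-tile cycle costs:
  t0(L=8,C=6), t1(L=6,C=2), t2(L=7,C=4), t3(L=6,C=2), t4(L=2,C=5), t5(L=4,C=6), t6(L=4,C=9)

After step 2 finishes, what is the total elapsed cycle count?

step 0: L[0]=8 → dur=8, Σ=8 | A=load:t0 B=idle [load-only]
step 1: L[1]=6 C[0]=6 → dur=6, Σ=14 | A=compute:t0 B=load:t1 [tied]
step 2: L[2]=7 C[1]=2 → dur=7, Σ=21 | A=load:t2 B=compute:t1 [load-bound]
step 3: L[3]=6 C[2]=4 → dur=6, Σ=27 | A=compute:t2 B=load:t3 [load-bound]
step 4: L[4]=2 C[3]=2 → dur=2, Σ=29 | A=load:t4 B=compute:t3 [tied]
step 5: L[5]=4 C[4]=5 → dur=5, Σ=34 | A=compute:t4 B=load:t5 [compute-bound]
step 6: L[6]=4 C[5]=6 → dur=6, Σ=40 | A=load:t6 B=compute:t5 [compute-bound]
step 7: C[6]=9 → dur=9, Σ=49 | A=compute:t6 B=idle [compute-only]

end_cycle[2] = 21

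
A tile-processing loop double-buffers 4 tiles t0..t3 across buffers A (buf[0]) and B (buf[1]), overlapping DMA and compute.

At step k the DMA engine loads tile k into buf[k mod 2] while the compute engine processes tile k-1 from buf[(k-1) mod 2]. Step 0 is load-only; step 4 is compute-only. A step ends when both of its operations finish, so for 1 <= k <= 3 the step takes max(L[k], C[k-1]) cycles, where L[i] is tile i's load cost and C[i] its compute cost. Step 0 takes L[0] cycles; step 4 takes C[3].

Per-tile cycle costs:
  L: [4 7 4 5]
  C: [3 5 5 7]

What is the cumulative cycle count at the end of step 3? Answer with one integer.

  0. 4=4c; end=4; A:t0 B:-
  1. max(7,3)=7c; end=11; A:t0 B:t1
  2. max(4,5)=5c; end=16; A:t2 B:t1
  3. max(5,5)=5c; end=21; A:t2 B:t3
  4. 7=7c; end=28; A:t2 B:t3

end_cycle[3] = 21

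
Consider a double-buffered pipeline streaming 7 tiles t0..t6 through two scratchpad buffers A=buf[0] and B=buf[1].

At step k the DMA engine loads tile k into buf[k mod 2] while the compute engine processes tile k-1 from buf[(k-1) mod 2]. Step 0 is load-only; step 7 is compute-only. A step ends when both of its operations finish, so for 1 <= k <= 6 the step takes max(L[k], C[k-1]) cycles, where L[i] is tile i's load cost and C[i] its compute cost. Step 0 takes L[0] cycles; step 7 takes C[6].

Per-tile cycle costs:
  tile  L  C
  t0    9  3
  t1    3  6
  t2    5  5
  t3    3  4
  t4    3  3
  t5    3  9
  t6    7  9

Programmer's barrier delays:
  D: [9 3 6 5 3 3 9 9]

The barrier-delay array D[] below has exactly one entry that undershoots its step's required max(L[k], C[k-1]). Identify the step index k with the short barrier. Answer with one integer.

k=0 barrier L[0]=9→9c, D[0]=9 ok
k=1 barrier max(L[1]=3,C[0]=3)→3c, D[1]=3 ok
k=2 barrier max(L[2]=5,C[1]=6)→6c, D[2]=6 ok
k=3 barrier max(L[3]=3,C[2]=5)→5c, D[3]=5 ok
k=4 barrier max(L[4]=3,C[3]=4)→4c, D[4]=3 SHORT
k=5 barrier max(L[5]=3,C[4]=3)→3c, D[5]=3 ok
k=6 barrier max(L[6]=7,C[5]=9)→9c, D[6]=9 ok
k=7 barrier C[6]=9→9c, D[7]=9 ok

hazard at step 4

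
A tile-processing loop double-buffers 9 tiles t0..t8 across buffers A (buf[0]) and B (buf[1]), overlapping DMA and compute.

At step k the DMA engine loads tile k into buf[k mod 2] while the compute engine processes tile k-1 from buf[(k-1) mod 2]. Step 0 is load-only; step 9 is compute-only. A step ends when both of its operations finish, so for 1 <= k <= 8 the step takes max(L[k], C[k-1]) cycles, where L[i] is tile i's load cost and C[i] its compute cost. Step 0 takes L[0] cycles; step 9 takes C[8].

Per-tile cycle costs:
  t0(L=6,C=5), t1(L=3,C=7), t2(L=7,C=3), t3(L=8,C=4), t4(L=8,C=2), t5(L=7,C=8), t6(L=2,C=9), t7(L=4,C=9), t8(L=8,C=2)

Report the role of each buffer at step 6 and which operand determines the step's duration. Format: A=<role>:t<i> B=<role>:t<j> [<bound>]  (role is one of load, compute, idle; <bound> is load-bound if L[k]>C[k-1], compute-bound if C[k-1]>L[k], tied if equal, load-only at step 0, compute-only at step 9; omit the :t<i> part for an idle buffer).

[0] DMA t0→A (6c) ∥ CU idle ⇒ 6c, clock 6
[1] DMA t1→B (3c) ∥ CU A:t0 (5c) ⇒ 5c, clock 11
[2] DMA t2→A (7c) ∥ CU B:t1 (7c) ⇒ 7c, clock 18
[3] DMA t3→B (8c) ∥ CU A:t2 (3c) ⇒ 8c, clock 26
[4] DMA t4→A (8c) ∥ CU B:t3 (4c) ⇒ 8c, clock 34
[5] DMA t5→B (7c) ∥ CU A:t4 (2c) ⇒ 7c, clock 41
[6] DMA t6→A (2c) ∥ CU B:t5 (8c) ⇒ 8c, clock 49
[7] DMA t7→B (4c) ∥ CU A:t6 (9c) ⇒ 9c, clock 58
[8] DMA t8→A (8c) ∥ CU B:t7 (9c) ⇒ 9c, clock 67
[9] DMA idle ∥ CU A:t8 (2c) ⇒ 2c, clock 69

step 6: A=load:t6 B=compute:t5 [compute-bound]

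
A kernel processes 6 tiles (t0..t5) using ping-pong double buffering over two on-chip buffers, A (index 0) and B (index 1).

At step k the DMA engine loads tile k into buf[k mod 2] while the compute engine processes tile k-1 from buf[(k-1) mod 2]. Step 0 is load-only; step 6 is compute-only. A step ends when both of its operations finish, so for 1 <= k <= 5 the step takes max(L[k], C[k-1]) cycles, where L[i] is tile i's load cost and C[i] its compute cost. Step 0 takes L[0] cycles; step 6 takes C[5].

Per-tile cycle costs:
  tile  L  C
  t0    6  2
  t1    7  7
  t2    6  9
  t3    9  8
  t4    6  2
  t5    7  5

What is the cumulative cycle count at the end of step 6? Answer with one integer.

end_cycle[6] = 49

k=0 load=t0/6c comp=- wait=6 total=6
k=1 load=t1/7c comp=t0/2c wait=7 total=13
k=2 load=t2/6c comp=t1/7c wait=7 total=20
k=3 load=t3/9c comp=t2/9c wait=9 total=29
k=4 load=t4/6c comp=t3/8c wait=8 total=37
k=5 load=t5/7c comp=t4/2c wait=7 total=44
k=6 load=- comp=t5/5c wait=5 total=49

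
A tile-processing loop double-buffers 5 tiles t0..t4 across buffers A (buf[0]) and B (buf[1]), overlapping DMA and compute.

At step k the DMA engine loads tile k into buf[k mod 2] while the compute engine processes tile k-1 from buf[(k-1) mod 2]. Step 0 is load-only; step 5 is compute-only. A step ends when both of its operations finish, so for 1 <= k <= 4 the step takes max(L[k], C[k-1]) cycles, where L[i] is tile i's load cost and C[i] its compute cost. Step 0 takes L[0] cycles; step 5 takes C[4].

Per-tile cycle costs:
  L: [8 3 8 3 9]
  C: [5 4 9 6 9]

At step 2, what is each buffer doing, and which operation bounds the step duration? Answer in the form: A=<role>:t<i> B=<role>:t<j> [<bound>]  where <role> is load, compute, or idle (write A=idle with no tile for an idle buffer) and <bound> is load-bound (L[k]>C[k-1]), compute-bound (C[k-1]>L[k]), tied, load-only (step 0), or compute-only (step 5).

step 2: A=load:t2 B=compute:t1 [load-bound]

[0] DMA t0→A (8c) ∥ CU idle ⇒ 8c, clock 8
[1] DMA t1→B (3c) ∥ CU A:t0 (5c) ⇒ 5c, clock 13
[2] DMA t2→A (8c) ∥ CU B:t1 (4c) ⇒ 8c, clock 21
[3] DMA t3→B (3c) ∥ CU A:t2 (9c) ⇒ 9c, clock 30
[4] DMA t4→A (9c) ∥ CU B:t3 (6c) ⇒ 9c, clock 39
[5] DMA idle ∥ CU A:t4 (9c) ⇒ 9c, clock 48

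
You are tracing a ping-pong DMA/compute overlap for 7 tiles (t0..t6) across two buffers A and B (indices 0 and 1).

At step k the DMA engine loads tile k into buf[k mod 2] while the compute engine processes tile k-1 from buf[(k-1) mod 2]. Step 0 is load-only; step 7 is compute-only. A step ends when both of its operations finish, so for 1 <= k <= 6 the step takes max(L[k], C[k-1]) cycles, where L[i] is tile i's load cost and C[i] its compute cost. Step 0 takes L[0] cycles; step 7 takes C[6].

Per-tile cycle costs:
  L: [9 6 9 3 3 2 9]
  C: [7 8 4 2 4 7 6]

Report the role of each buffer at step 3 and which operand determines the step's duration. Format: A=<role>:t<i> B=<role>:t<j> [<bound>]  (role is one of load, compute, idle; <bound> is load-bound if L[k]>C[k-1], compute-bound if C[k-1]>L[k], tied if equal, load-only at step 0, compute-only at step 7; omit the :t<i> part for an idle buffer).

step 3: A=compute:t2 B=load:t3 [compute-bound]

  0. 9=9c; end=9; A:t0 B:-
  1. max(6,7)=7c; end=16; A:t0 B:t1
  2. max(9,8)=9c; end=25; A:t2 B:t1
  3. max(3,4)=4c; end=29; A:t2 B:t3
  4. max(3,2)=3c; end=32; A:t4 B:t3
  5. max(2,4)=4c; end=36; A:t4 B:t5
  6. max(9,7)=9c; end=45; A:t6 B:t5
  7. 6=6c; end=51; A:t6 B:t5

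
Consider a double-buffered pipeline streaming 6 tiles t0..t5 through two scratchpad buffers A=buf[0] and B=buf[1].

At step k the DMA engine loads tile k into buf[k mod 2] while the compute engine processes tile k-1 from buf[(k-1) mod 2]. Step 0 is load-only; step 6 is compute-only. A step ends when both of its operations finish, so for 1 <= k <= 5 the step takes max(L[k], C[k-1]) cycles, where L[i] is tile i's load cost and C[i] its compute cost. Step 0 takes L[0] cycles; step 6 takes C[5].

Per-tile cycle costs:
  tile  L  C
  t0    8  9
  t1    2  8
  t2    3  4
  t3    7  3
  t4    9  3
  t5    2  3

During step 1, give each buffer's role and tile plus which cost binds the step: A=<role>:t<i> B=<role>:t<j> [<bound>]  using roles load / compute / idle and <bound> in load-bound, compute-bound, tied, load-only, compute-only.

step 1: A=compute:t0 B=load:t1 [compute-bound]

step 0: L[0]=8 → dur=8, Σ=8 | A=load:t0 B=idle [load-only]
step 1: L[1]=2 C[0]=9 → dur=9, Σ=17 | A=compute:t0 B=load:t1 [compute-bound]
step 2: L[2]=3 C[1]=8 → dur=8, Σ=25 | A=load:t2 B=compute:t1 [compute-bound]
step 3: L[3]=7 C[2]=4 → dur=7, Σ=32 | A=compute:t2 B=load:t3 [load-bound]
step 4: L[4]=9 C[3]=3 → dur=9, Σ=41 | A=load:t4 B=compute:t3 [load-bound]
step 5: L[5]=2 C[4]=3 → dur=3, Σ=44 | A=compute:t4 B=load:t5 [compute-bound]
step 6: C[5]=3 → dur=3, Σ=47 | A=idle B=compute:t5 [compute-only]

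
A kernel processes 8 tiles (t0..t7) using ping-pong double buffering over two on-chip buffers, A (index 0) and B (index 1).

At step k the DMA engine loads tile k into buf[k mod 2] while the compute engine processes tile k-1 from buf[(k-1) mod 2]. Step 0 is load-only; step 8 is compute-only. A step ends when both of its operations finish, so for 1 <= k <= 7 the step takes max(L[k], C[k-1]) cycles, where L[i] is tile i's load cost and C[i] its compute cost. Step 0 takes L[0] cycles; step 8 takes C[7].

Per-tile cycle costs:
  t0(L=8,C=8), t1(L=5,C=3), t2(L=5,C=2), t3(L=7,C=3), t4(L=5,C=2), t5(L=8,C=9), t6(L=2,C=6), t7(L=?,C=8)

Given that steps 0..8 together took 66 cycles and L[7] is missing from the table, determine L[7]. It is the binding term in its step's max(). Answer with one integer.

step 0 | dur = L[0]=8 = 8
step 1 | dur = max(L[1]=5, C[0]=8) = 8
step 2 | dur = max(L[2]=5, C[1]=3) = 5
step 3 | dur = max(L[3]=7, C[2]=2) = 7
step 4 | dur = max(L[4]=5, C[3]=3) = 5
step 5 | dur = max(L[5]=8, C[4]=2) = 8
step 6 | dur = max(L[6]=2, C[5]=9) = 9
step 7 | dur = max(L[7]=?, C[6]=6) = L[7]  (unknown; binding)
step 8 | dur = C[7]=8 = 8
sum of known step durations = 58
dur[7] = total - known = 66 - 58 = 8
L[7] is the binding max in step 7, so L[7] = dur[7] = 8

L[7] = 8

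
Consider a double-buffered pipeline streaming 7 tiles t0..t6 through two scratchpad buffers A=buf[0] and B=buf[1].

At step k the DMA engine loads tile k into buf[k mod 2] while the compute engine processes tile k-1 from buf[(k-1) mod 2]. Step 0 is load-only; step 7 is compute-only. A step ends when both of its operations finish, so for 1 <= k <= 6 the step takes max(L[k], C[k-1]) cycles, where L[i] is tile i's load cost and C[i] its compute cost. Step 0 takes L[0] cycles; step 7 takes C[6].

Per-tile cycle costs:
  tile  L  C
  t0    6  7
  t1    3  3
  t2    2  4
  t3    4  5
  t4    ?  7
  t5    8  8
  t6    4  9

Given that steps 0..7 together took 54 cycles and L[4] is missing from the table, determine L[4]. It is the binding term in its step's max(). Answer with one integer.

step 0 = dur = L[0]=6 = 6
step 1 = dur = max(L[1]=3, C[0]=7) = 7
step 2 = dur = max(L[2]=2, C[1]=3) = 3
step 3 = dur = max(L[3]=4, C[2]=4) = 4
step 4 = dur = max(L[4]=?, C[3]=5) = L[4]  (unknown; binding)
step 5 = dur = max(L[5]=8, C[4]=7) = 8
step 6 = dur = max(L[6]=4, C[5]=8) = 8
step 7 = dur = C[6]=9 = 9
sum of known step durations = 45
dur[4] = total - known = 54 - 45 = 9
L[4] is the binding max in step 4, so L[4] = dur[4] = 9

L[4] = 9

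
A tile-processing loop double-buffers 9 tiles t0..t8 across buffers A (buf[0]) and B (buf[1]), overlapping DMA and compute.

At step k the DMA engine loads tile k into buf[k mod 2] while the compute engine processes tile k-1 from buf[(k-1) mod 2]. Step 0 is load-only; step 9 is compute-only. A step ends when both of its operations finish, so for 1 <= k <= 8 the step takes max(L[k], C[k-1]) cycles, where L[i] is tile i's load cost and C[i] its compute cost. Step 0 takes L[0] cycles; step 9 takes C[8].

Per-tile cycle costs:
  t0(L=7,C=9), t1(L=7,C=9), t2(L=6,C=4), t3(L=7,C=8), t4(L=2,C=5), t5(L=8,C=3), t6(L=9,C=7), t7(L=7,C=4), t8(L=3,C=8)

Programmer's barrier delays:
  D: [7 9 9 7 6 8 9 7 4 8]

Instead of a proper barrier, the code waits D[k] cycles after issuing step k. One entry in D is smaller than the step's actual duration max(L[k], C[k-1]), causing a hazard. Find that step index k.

k=0 barrier L[0]=7→7c, D[0]=7 ok
k=1 barrier max(L[1]=7,C[0]=9)→9c, D[1]=9 ok
k=2 barrier max(L[2]=6,C[1]=9)→9c, D[2]=9 ok
k=3 barrier max(L[3]=7,C[2]=4)→7c, D[3]=7 ok
k=4 barrier max(L[4]=2,C[3]=8)→8c, D[4]=6 SHORT
k=5 barrier max(L[5]=8,C[4]=5)→8c, D[5]=8 ok
k=6 barrier max(L[6]=9,C[5]=3)→9c, D[6]=9 ok
k=7 barrier max(L[7]=7,C[6]=7)→7c, D[7]=7 ok
k=8 barrier max(L[8]=3,C[7]=4)→4c, D[8]=4 ok
k=9 barrier C[8]=8→8c, D[9]=8 ok

hazard at step 4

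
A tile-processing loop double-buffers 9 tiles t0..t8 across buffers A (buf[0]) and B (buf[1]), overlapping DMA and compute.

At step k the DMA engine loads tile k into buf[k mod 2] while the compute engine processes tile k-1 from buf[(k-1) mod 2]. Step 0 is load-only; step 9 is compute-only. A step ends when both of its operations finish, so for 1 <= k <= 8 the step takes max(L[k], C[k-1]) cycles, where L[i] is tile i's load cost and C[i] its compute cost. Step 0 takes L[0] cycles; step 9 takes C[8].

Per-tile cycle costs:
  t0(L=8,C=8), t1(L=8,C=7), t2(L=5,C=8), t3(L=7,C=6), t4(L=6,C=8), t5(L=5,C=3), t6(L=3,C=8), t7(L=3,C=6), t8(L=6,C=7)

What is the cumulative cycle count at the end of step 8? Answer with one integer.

  0. 8=8c; end=8; A:t0 B:-
  1. max(8,8)=8c; end=16; A:t0 B:t1
  2. max(5,7)=7c; end=23; A:t2 B:t1
  3. max(7,8)=8c; end=31; A:t2 B:t3
  4. max(6,6)=6c; end=37; A:t4 B:t3
  5. max(5,8)=8c; end=45; A:t4 B:t5
  6. max(3,3)=3c; end=48; A:t6 B:t5
  7. max(3,8)=8c; end=56; A:t6 B:t7
  8. max(6,6)=6c; end=62; A:t8 B:t7
  9. 7=7c; end=69; A:t8 B:t7

end_cycle[8] = 62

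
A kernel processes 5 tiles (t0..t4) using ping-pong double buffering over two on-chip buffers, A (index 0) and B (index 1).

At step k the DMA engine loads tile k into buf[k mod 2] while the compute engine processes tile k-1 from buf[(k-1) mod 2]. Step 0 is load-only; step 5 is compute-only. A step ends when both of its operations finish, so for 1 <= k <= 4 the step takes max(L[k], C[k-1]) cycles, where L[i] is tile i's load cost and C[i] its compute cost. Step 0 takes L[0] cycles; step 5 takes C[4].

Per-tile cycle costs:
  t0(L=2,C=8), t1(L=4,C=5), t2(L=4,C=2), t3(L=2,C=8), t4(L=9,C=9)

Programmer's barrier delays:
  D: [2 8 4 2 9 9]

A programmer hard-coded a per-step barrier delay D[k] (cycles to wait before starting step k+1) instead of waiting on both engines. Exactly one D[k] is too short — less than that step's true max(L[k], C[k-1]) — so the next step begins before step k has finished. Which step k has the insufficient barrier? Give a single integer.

k=0 barrier L[0]=2→2c, D[0]=2 ok
k=1 barrier max(L[1]=4,C[0]=8)→8c, D[1]=8 ok
k=2 barrier max(L[2]=4,C[1]=5)→5c, D[2]=4 SHORT
k=3 barrier max(L[3]=2,C[2]=2)→2c, D[3]=2 ok
k=4 barrier max(L[4]=9,C[3]=8)→9c, D[4]=9 ok
k=5 barrier C[4]=9→9c, D[5]=9 ok

hazard at step 2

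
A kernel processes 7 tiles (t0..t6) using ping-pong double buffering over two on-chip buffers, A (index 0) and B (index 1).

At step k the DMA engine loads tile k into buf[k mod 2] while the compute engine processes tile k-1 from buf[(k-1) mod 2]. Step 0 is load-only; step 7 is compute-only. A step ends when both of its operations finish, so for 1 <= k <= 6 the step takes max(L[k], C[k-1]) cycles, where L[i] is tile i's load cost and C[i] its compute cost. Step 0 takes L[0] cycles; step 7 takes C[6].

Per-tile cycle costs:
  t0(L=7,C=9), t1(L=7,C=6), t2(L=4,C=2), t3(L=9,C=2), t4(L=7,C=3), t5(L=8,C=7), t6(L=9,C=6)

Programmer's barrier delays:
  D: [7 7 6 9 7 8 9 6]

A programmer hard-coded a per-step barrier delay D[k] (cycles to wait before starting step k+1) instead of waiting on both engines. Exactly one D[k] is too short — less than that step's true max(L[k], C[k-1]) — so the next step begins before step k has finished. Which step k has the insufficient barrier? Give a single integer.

hazard at step 1

step 0: need L[0]=7 = 7; D[0]=7 ok
step 1: need max(L[1]=7,C[0]=9) = 9; D[1]=7 SHORT
step 2: need max(L[2]=4,C[1]=6) = 6; D[2]=6 ok
step 3: need max(L[3]=9,C[2]=2) = 9; D[3]=9 ok
step 4: need max(L[4]=7,C[3]=2) = 7; D[4]=7 ok
step 5: need max(L[5]=8,C[4]=3) = 8; D[5]=8 ok
step 6: need max(L[6]=9,C[5]=7) = 9; D[6]=9 ok
step 7: need C[6]=6 = 6; D[7]=6 ok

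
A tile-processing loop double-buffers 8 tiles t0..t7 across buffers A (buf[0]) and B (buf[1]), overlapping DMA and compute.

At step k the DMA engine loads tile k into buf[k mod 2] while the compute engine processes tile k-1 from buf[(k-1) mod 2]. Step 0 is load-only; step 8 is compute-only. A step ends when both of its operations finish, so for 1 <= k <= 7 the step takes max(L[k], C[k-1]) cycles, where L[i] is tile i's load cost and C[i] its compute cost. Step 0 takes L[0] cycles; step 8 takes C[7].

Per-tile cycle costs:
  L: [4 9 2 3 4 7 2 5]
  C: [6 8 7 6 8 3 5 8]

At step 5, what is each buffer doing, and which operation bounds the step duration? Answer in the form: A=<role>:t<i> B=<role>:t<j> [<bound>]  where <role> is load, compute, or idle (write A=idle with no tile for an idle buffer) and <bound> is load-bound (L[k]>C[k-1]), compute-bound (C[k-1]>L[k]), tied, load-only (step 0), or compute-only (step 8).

step 5: A=compute:t4 B=load:t5 [compute-bound]

k=0 load=t0/4c comp=- wait=4 total=4
k=1 load=t1/9c comp=t0/6c wait=9 total=13
k=2 load=t2/2c comp=t1/8c wait=8 total=21
k=3 load=t3/3c comp=t2/7c wait=7 total=28
k=4 load=t4/4c comp=t3/6c wait=6 total=34
k=5 load=t5/7c comp=t4/8c wait=8 total=42
k=6 load=t6/2c comp=t5/3c wait=3 total=45
k=7 load=t7/5c comp=t6/5c wait=5 total=50
k=8 load=- comp=t7/8c wait=8 total=58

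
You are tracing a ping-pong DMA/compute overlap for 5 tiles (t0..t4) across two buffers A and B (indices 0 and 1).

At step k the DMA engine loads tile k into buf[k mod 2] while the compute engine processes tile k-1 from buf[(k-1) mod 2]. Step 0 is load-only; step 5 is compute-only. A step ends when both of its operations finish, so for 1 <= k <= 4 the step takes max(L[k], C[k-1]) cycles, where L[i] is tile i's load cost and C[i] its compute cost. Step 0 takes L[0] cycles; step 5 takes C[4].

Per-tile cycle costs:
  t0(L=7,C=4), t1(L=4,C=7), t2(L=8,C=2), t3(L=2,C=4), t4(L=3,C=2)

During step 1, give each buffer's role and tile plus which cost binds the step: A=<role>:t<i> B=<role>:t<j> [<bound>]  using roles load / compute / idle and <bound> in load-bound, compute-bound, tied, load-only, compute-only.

  0. 7=7c; end=7; A:t0 B:-
  1. max(4,4)=4c; end=11; A:t0 B:t1
  2. max(8,7)=8c; end=19; A:t2 B:t1
  3. max(2,2)=2c; end=21; A:t2 B:t3
  4. max(3,4)=4c; end=25; A:t4 B:t3
  5. 2=2c; end=27; A:t4 B:t3

step 1: A=compute:t0 B=load:t1 [tied]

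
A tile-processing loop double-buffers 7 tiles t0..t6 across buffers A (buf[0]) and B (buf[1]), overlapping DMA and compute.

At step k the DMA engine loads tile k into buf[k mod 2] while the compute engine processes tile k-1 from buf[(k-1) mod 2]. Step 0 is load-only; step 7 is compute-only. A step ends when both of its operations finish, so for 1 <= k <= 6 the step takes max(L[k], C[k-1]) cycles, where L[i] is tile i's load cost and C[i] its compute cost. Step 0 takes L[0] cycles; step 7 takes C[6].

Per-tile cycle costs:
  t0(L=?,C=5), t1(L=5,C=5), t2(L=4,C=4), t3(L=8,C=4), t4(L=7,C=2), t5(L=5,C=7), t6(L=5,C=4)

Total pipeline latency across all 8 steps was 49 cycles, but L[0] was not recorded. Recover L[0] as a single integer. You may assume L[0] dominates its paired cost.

step 0 → dur = L[0]=? = L[0]  (unknown; binding)
step 1 → dur = max(L[1]=5, C[0]=5) = 5
step 2 → dur = max(L[2]=4, C[1]=5) = 5
step 3 → dur = max(L[3]=8, C[2]=4) = 8
step 4 → dur = max(L[4]=7, C[3]=4) = 7
step 5 → dur = max(L[5]=5, C[4]=2) = 5
step 6 → dur = max(L[6]=5, C[5]=7) = 7
step 7 → dur = C[6]=4 = 4
sum of known step durations = 41
dur[0] = total - known = 49 - 41 = 8
L[0] is the binding max in step 0, so L[0] = dur[0] = 8

L[0] = 8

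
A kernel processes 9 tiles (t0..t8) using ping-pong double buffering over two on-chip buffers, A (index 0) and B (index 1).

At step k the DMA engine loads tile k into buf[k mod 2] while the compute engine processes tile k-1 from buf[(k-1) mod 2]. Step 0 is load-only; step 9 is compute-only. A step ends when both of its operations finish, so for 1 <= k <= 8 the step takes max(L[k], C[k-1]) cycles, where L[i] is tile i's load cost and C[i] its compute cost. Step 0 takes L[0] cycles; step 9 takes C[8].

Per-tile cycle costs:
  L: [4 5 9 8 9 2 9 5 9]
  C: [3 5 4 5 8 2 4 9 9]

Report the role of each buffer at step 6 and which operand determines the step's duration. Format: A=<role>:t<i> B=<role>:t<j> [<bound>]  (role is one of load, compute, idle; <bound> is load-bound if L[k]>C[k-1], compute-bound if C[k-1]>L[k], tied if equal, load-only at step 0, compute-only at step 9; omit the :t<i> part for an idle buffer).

step 0: L[0]=4 → dur=4, Σ=4 | A=load:t0 B=idle [load-only]
step 1: L[1]=5 C[0]=3 → dur=5, Σ=9 | A=compute:t0 B=load:t1 [load-bound]
step 2: L[2]=9 C[1]=5 → dur=9, Σ=18 | A=load:t2 B=compute:t1 [load-bound]
step 3: L[3]=8 C[2]=4 → dur=8, Σ=26 | A=compute:t2 B=load:t3 [load-bound]
step 4: L[4]=9 C[3]=5 → dur=9, Σ=35 | A=load:t4 B=compute:t3 [load-bound]
step 5: L[5]=2 C[4]=8 → dur=8, Σ=43 | A=compute:t4 B=load:t5 [compute-bound]
step 6: L[6]=9 C[5]=2 → dur=9, Σ=52 | A=load:t6 B=compute:t5 [load-bound]
step 7: L[7]=5 C[6]=4 → dur=5, Σ=57 | A=compute:t6 B=load:t7 [load-bound]
step 8: L[8]=9 C[7]=9 → dur=9, Σ=66 | A=load:t8 B=compute:t7 [tied]
step 9: C[8]=9 → dur=9, Σ=75 | A=compute:t8 B=idle [compute-only]

step 6: A=load:t6 B=compute:t5 [load-bound]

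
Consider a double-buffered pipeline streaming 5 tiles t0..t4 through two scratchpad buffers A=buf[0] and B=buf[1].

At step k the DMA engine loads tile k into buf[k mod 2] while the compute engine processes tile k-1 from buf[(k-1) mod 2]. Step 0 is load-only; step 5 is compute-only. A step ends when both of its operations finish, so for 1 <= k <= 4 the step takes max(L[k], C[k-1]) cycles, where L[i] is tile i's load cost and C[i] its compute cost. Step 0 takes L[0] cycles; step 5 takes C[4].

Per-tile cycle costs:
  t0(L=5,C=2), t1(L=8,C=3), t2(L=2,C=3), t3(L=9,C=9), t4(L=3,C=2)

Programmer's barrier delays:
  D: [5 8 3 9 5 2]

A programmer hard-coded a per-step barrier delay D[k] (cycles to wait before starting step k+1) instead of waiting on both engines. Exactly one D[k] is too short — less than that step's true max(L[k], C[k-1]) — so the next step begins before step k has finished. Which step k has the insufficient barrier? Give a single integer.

step 0: need L[0]=5 = 5; D[0]=5 ok
step 1: need max(L[1]=8,C[0]=2) = 8; D[1]=8 ok
step 2: need max(L[2]=2,C[1]=3) = 3; D[2]=3 ok
step 3: need max(L[3]=9,C[2]=3) = 9; D[3]=9 ok
step 4: need max(L[4]=3,C[3]=9) = 9; D[4]=5 SHORT
step 5: need C[4]=2 = 2; D[5]=2 ok

hazard at step 4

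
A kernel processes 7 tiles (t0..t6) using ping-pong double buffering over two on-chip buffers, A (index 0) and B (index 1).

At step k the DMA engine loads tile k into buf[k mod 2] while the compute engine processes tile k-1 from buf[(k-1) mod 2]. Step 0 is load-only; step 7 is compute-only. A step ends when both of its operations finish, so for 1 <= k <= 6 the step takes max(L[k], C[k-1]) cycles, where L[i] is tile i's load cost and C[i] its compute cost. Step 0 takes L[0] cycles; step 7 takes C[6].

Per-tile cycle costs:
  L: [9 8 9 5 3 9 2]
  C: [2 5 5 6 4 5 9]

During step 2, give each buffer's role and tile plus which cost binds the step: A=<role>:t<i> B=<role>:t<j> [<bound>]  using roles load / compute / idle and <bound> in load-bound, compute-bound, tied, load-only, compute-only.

k=0 load=t0/9c comp=- wait=9 total=9
k=1 load=t1/8c comp=t0/2c wait=8 total=17
k=2 load=t2/9c comp=t1/5c wait=9 total=26
k=3 load=t3/5c comp=t2/5c wait=5 total=31
k=4 load=t4/3c comp=t3/6c wait=6 total=37
k=5 load=t5/9c comp=t4/4c wait=9 total=46
k=6 load=t6/2c comp=t5/5c wait=5 total=51
k=7 load=- comp=t6/9c wait=9 total=60

step 2: A=load:t2 B=compute:t1 [load-bound]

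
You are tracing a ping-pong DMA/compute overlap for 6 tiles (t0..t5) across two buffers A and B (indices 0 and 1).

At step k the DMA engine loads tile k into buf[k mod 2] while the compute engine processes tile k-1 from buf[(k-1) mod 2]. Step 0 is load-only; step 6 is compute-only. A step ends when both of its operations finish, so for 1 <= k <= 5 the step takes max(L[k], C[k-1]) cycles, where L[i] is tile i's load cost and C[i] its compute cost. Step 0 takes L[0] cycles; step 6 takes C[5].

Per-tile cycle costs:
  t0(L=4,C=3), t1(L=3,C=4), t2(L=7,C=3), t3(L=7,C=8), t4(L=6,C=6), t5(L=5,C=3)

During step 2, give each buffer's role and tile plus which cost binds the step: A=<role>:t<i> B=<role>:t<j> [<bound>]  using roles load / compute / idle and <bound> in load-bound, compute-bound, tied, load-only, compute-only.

k=0 load=t0/4c comp=- wait=4 total=4
k=1 load=t1/3c comp=t0/3c wait=3 total=7
k=2 load=t2/7c comp=t1/4c wait=7 total=14
k=3 load=t3/7c comp=t2/3c wait=7 total=21
k=4 load=t4/6c comp=t3/8c wait=8 total=29
k=5 load=t5/5c comp=t4/6c wait=6 total=35
k=6 load=- comp=t5/3c wait=3 total=38

step 2: A=load:t2 B=compute:t1 [load-bound]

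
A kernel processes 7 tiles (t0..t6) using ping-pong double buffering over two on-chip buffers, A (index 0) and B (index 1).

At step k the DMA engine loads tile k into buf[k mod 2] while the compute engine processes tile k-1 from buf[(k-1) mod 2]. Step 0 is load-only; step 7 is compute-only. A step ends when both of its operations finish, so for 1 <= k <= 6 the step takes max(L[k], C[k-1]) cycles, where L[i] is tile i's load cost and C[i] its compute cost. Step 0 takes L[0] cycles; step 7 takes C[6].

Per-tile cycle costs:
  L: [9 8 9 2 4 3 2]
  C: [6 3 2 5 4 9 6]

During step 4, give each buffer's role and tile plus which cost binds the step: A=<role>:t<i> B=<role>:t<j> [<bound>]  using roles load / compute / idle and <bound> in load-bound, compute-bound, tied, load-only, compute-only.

[0] DMA t0→A (9c) ∥ CU idle ⇒ 9c, clock 9
[1] DMA t1→B (8c) ∥ CU A:t0 (6c) ⇒ 8c, clock 17
[2] DMA t2→A (9c) ∥ CU B:t1 (3c) ⇒ 9c, clock 26
[3] DMA t3→B (2c) ∥ CU A:t2 (2c) ⇒ 2c, clock 28
[4] DMA t4→A (4c) ∥ CU B:t3 (5c) ⇒ 5c, clock 33
[5] DMA t5→B (3c) ∥ CU A:t4 (4c) ⇒ 4c, clock 37
[6] DMA t6→A (2c) ∥ CU B:t5 (9c) ⇒ 9c, clock 46
[7] DMA idle ∥ CU A:t6 (6c) ⇒ 6c, clock 52

step 4: A=load:t4 B=compute:t3 [compute-bound]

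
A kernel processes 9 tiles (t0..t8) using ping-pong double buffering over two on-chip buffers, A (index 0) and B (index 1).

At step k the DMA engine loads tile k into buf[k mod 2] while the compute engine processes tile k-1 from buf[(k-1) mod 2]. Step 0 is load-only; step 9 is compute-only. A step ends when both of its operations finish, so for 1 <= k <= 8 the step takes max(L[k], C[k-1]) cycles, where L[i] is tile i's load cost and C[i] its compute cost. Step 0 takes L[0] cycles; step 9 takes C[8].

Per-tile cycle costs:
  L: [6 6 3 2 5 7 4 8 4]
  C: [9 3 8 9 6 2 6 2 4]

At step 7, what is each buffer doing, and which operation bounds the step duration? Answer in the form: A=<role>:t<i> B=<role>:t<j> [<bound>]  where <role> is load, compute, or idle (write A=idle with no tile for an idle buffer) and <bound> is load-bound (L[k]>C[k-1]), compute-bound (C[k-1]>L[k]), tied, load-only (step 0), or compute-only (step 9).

step 7: A=compute:t6 B=load:t7 [load-bound]

step 0: L[0]=6 → dur=6, Σ=6 | A=load:t0 B=idle [load-only]
step 1: L[1]=6 C[0]=9 → dur=9, Σ=15 | A=compute:t0 B=load:t1 [compute-bound]
step 2: L[2]=3 C[1]=3 → dur=3, Σ=18 | A=load:t2 B=compute:t1 [tied]
step 3: L[3]=2 C[2]=8 → dur=8, Σ=26 | A=compute:t2 B=load:t3 [compute-bound]
step 4: L[4]=5 C[3]=9 → dur=9, Σ=35 | A=load:t4 B=compute:t3 [compute-bound]
step 5: L[5]=7 C[4]=6 → dur=7, Σ=42 | A=compute:t4 B=load:t5 [load-bound]
step 6: L[6]=4 C[5]=2 → dur=4, Σ=46 | A=load:t6 B=compute:t5 [load-bound]
step 7: L[7]=8 C[6]=6 → dur=8, Σ=54 | A=compute:t6 B=load:t7 [load-bound]
step 8: L[8]=4 C[7]=2 → dur=4, Σ=58 | A=load:t8 B=compute:t7 [load-bound]
step 9: C[8]=4 → dur=4, Σ=62 | A=compute:t8 B=idle [compute-only]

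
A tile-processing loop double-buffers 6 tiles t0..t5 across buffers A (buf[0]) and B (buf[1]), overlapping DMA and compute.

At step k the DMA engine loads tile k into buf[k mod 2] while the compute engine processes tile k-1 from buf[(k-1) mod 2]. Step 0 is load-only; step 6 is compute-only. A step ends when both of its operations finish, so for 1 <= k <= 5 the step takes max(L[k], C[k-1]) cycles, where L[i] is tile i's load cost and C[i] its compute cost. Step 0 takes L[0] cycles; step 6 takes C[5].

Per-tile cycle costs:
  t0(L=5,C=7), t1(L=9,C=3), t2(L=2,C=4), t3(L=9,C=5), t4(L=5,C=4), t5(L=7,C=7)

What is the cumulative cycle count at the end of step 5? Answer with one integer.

end_cycle[5] = 38

step 0: L[0]=5 → dur=5, Σ=5 | A=load:t0 B=idle [load-only]
step 1: L[1]=9 C[0]=7 → dur=9, Σ=14 | A=compute:t0 B=load:t1 [load-bound]
step 2: L[2]=2 C[1]=3 → dur=3, Σ=17 | A=load:t2 B=compute:t1 [compute-bound]
step 3: L[3]=9 C[2]=4 → dur=9, Σ=26 | A=compute:t2 B=load:t3 [load-bound]
step 4: L[4]=5 C[3]=5 → dur=5, Σ=31 | A=load:t4 B=compute:t3 [tied]
step 5: L[5]=7 C[4]=4 → dur=7, Σ=38 | A=compute:t4 B=load:t5 [load-bound]
step 6: C[5]=7 → dur=7, Σ=45 | A=idle B=compute:t5 [compute-only]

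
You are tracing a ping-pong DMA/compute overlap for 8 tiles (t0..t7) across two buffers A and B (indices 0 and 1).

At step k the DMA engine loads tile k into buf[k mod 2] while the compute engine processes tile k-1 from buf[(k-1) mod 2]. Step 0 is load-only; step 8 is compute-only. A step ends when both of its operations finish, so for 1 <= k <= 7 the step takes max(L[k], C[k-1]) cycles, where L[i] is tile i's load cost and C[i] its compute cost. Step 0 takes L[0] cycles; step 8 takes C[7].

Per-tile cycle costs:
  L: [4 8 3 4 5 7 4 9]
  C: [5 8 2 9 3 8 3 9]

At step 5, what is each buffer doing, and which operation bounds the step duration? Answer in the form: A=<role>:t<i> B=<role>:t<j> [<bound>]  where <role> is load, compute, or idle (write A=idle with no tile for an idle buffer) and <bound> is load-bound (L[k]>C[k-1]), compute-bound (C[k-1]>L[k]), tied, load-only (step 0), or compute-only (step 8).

step 5: A=compute:t4 B=load:t5 [load-bound]

[0] DMA t0→A (4c) ∥ CU idle ⇒ 4c, clock 4
[1] DMA t1→B (8c) ∥ CU A:t0 (5c) ⇒ 8c, clock 12
[2] DMA t2→A (3c) ∥ CU B:t1 (8c) ⇒ 8c, clock 20
[3] DMA t3→B (4c) ∥ CU A:t2 (2c) ⇒ 4c, clock 24
[4] DMA t4→A (5c) ∥ CU B:t3 (9c) ⇒ 9c, clock 33
[5] DMA t5→B (7c) ∥ CU A:t4 (3c) ⇒ 7c, clock 40
[6] DMA t6→A (4c) ∥ CU B:t5 (8c) ⇒ 8c, clock 48
[7] DMA t7→B (9c) ∥ CU A:t6 (3c) ⇒ 9c, clock 57
[8] DMA idle ∥ CU B:t7 (9c) ⇒ 9c, clock 66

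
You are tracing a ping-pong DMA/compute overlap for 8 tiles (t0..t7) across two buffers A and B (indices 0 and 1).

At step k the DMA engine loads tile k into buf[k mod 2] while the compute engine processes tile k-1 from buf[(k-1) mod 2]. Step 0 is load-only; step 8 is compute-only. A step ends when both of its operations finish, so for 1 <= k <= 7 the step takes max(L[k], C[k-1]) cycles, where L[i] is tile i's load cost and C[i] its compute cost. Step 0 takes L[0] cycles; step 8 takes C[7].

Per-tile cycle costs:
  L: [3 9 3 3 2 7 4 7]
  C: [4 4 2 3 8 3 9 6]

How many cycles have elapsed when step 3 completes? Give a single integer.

end_cycle[3] = 19

step 0: L[0]=3 → dur=3, Σ=3 | A=load:t0 B=idle [load-only]
step 1: L[1]=9 C[0]=4 → dur=9, Σ=12 | A=compute:t0 B=load:t1 [load-bound]
step 2: L[2]=3 C[1]=4 → dur=4, Σ=16 | A=load:t2 B=compute:t1 [compute-bound]
step 3: L[3]=3 C[2]=2 → dur=3, Σ=19 | A=compute:t2 B=load:t3 [load-bound]
step 4: L[4]=2 C[3]=3 → dur=3, Σ=22 | A=load:t4 B=compute:t3 [compute-bound]
step 5: L[5]=7 C[4]=8 → dur=8, Σ=30 | A=compute:t4 B=load:t5 [compute-bound]
step 6: L[6]=4 C[5]=3 → dur=4, Σ=34 | A=load:t6 B=compute:t5 [load-bound]
step 7: L[7]=7 C[6]=9 → dur=9, Σ=43 | A=compute:t6 B=load:t7 [compute-bound]
step 8: C[7]=6 → dur=6, Σ=49 | A=idle B=compute:t7 [compute-only]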